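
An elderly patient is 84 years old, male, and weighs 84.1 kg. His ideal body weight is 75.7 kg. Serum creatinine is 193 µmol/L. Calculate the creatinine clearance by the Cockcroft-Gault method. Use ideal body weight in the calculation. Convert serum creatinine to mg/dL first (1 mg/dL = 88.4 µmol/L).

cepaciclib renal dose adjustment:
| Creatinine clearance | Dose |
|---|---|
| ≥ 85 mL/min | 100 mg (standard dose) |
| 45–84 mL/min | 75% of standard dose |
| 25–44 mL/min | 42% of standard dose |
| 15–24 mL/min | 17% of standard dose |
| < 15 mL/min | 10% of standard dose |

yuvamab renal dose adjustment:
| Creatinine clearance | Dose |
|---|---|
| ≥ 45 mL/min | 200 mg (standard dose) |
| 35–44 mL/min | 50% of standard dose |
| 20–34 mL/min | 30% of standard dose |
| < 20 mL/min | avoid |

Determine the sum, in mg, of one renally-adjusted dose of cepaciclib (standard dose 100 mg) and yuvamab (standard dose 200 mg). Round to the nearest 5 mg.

100 mg

SCr = 193 / 88.4 = 2.183 mg/dL
CrCl = (140 − 84) × 75.7 / (72 × 2.183) = 4239.2 / 157.18 ≈ 27.0 mL/min
CrCl ≈ 27 mL/min.
cepaciclib: 25–44 mL/min → 42% of 100 mg = 42 mg.
yuvamab: 20–34 mL/min → 30% of 200 mg = 60 mg.
Total = 42 + 60 = 102 mg.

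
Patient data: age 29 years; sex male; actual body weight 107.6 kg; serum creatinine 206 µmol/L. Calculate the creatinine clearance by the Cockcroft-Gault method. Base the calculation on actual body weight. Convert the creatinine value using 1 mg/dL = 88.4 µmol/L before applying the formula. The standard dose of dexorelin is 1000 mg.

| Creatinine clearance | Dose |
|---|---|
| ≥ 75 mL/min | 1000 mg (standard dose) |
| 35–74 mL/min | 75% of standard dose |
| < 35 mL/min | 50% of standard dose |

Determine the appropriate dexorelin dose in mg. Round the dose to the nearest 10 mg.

750 mg

SCr = 206 / 88.4 = 2.33 mg/dL
CrCl = (140 − 29) × 107.6 / (72 × 2.33) = 11943.6 / 167.76 ≈ 71.2 mL/min
CrCl ≈ 71 mL/min → bracket 35–74 mL/min.
75% of 1000 mg = 750 mg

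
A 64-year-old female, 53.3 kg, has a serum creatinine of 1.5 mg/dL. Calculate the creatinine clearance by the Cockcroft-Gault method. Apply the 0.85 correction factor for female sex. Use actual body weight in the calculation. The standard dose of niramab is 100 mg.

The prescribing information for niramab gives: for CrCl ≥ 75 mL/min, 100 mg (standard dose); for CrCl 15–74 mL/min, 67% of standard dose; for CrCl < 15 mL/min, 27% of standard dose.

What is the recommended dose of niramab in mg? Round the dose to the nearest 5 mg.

65 mg

CrCl = (140 − 64) × 53.3 / (72 × 1.5) × 0.85 = 4050.8 / 108.00 × 0.85 ≈ 31.9 mL/min
CrCl ≈ 32 mL/min → bracket 15–74 mL/min.
67% of 100 mg = 67 mg → 65 mg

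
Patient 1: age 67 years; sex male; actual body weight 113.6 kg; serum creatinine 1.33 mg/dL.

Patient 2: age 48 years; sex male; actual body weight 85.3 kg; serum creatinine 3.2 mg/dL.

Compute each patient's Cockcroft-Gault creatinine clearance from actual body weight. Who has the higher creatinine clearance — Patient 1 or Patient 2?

Patient 1: CrCl = (140 − 67) × 113.6 / (72 × 1.33) = 8292.8 / 95.76 ≈ 86.6 mL/min
Patient 2: CrCl = (140 − 48) × 85.3 / (72 × 3.2) = 7847.6 / 230.40 ≈ 34.1 mL/min
86.6 vs 34.1 mL/min → Patient 1 is higher.

Patient 1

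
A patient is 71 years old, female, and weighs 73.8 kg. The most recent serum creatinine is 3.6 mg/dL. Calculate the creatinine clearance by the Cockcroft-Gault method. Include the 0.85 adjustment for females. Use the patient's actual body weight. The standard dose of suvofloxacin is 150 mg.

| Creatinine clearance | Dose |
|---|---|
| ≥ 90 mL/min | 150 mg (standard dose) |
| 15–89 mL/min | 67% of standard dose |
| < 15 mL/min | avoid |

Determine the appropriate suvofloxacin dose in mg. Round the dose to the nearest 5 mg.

100 mg

CrCl = (140 − 71) × 73.8 / (72 × 3.6) × 0.85 = 5092.2 / 259.20 × 0.85 ≈ 16.7 mL/min
CrCl ≈ 17 mL/min → bracket 15–89 mL/min.
67% of 150 mg = 100.5 mg → 100 mg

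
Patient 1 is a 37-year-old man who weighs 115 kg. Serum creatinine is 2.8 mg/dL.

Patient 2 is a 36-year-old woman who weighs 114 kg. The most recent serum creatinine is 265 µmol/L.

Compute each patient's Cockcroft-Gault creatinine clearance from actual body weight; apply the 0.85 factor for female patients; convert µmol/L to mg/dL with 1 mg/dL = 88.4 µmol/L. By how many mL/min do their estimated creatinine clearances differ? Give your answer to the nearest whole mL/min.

12 mL/min

Patient 1: CrCl = (140 − 37) × 115 / (72 × 2.8) = 11845.0 / 201.60 ≈ 58.8 mL/min
Patient 2: SCr = 265 / 88.4 = 2.998 mg/dL
Patient 2: CrCl = (140 − 36) × 114 / (72 × 2.998) × 0.85 = 11856.0 / 215.86 × 0.85 ≈ 46.7 mL/min
|58.8 − 46.7| = 12.1 mL/min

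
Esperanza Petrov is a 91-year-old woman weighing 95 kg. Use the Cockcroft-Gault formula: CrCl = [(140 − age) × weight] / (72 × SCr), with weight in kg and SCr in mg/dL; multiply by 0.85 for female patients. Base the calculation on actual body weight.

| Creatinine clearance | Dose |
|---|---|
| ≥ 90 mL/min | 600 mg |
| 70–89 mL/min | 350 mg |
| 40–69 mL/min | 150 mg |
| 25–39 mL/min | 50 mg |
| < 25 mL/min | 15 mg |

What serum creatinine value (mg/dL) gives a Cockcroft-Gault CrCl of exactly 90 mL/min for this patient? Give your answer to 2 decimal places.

0.61 mg/dL

Standard dose requires CrCl ≥ 90 mL/min.
Set (140 − 91) × 95 × 0.85 / (72 × SCr) = 90
SCr = (140 − 91) × 95 × 0.85 / (72 × 90) = 0.611 mg/dL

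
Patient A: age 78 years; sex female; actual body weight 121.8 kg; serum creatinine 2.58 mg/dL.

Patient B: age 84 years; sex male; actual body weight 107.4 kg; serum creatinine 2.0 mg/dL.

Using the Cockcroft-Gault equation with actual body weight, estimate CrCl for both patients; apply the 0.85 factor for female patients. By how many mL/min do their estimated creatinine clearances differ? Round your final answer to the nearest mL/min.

7 mL/min

Patient A: CrCl = (140 − 78) × 121.8 / (72 × 2.58) × 0.85 = 7551.6 / 185.76 × 0.85 ≈ 34.6 mL/min
Patient B: CrCl = (140 − 84) × 107.4 / (72 × 2) = 6014.4 / 144.00 ≈ 41.8 mL/min
|34.6 − 41.8| = 7.2 mL/min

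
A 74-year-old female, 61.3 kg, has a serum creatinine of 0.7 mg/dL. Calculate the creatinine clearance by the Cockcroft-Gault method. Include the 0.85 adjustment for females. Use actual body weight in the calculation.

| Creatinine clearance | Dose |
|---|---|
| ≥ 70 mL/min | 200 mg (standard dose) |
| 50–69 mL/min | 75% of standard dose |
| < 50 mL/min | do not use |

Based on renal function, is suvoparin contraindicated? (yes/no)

no

CrCl = (140 − 74) × 61.3 / (72 × 0.7) × 0.85 = 4045.8 / 50.40 × 0.85 ≈ 68.2 mL/min
CrCl ≈ 68 mL/min, which is ≥ 50 mL/min.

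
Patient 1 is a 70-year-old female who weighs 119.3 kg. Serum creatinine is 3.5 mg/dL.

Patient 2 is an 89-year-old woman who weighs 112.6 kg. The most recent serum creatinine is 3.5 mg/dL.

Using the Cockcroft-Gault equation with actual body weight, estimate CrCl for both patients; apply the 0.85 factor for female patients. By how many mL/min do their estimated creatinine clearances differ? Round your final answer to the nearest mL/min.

9 mL/min

Patient 1: CrCl = (140 − 70) × 119.3 / (72 × 3.5) × 0.85 = 8351.0 / 252.00 × 0.85 ≈ 28.2 mL/min
Patient 2: CrCl = (140 − 89) × 112.6 / (72 × 3.5) × 0.85 = 5742.6 / 252.00 × 0.85 ≈ 19.4 mL/min
|28.2 − 19.4| = 8.8 mL/min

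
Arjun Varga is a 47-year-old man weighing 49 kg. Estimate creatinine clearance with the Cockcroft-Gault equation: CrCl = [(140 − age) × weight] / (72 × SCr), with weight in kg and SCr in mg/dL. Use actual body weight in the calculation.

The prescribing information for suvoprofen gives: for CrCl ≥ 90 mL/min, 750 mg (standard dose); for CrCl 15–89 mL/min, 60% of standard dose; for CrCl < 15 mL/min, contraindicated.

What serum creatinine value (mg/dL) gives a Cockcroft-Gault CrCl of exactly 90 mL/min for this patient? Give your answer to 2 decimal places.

0.70 mg/dL

Standard dose requires CrCl ≥ 90 mL/min.
Set (140 − 47) × 49 / (72 × SCr) = 90
SCr = (140 − 47) × 49 / (72 × 90) = 0.703 mg/dL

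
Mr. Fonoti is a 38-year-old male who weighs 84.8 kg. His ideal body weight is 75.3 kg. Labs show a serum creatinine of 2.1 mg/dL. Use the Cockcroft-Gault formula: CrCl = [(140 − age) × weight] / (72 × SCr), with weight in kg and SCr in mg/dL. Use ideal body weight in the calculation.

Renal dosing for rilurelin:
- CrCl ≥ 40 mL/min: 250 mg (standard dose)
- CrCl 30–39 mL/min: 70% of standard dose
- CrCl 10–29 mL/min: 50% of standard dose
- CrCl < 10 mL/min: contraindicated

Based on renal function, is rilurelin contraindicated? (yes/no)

CrCl = (140 − 38) × 75.3 / (72 × 2.1) = 7680.6 / 151.20 ≈ 50.8 mL/min
CrCl ≈ 51 mL/min, which is ≥ 10 mL/min.

no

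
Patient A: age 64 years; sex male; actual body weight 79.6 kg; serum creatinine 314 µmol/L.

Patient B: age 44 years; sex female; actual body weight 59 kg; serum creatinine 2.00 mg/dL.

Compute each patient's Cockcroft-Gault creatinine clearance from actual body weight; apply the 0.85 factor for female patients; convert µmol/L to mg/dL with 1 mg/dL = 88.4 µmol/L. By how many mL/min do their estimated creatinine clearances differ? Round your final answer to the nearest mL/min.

Patient A: SCr = 314 / 88.4 = 3.552 mg/dL
Patient A: CrCl = (140 − 64) × 79.6 / (72 × 3.552) = 6049.6 / 255.74 ≈ 23.7 mL/min
Patient B: CrCl = (140 − 44) × 59 / (72 × 2) × 0.85 = 5664.0 / 144.00 × 0.85 ≈ 33.4 mL/min
|23.7 − 33.4| = 9.7 mL/min

10 mL/min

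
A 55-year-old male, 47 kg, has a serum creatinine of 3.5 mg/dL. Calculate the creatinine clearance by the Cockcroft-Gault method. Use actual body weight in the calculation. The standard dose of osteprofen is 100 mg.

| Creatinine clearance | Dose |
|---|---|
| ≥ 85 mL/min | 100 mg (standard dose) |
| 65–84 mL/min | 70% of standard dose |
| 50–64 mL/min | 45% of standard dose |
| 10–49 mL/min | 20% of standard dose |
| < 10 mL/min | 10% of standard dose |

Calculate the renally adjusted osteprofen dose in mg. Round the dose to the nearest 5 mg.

20 mg

CrCl = (140 − 55) × 47 / (72 × 3.5) = 3995.0 / 252.00 ≈ 15.9 mL/min
CrCl ≈ 16 mL/min → bracket 10–49 mL/min.
20% of 100 mg = 20 mg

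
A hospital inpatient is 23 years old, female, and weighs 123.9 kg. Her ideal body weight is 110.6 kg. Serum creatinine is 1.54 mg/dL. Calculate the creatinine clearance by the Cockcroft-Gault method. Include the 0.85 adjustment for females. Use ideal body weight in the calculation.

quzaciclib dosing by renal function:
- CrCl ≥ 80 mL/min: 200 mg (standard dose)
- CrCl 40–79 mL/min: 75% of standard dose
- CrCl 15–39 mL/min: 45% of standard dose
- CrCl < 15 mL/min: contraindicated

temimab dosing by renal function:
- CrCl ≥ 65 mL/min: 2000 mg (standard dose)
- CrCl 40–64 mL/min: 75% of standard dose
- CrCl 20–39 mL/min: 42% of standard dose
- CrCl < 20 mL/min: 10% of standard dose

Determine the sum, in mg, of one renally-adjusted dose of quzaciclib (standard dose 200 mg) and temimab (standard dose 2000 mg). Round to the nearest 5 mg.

CrCl = (140 − 23) × 110.6 / (72 × 1.54) × 0.85 = 12940.2 / 110.88 × 0.85 ≈ 99.2 mL/min
CrCl ≈ 99 mL/min.
quzaciclib: ≥ 80 mL/min → 100% of 200 mg = 200 mg.
temimab: ≥ 65 mL/min → 100% of 2000 mg = 2000 mg.
Total = 200 + 2000 = 2200 mg.

2200 mg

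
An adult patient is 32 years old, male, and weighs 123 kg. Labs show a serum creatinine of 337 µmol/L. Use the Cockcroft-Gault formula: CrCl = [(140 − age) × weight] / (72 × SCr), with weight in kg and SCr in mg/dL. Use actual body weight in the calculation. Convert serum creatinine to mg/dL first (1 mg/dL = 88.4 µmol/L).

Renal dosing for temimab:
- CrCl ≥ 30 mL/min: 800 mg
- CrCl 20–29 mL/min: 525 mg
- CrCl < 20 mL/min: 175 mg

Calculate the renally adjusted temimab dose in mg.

SCr = 337 / 88.4 = 3.812 mg/dL
CrCl = (140 − 32) × 123 / (72 × 3.812) = 13284.0 / 274.46 ≈ 48.4 mL/min
CrCl ≈ 48 mL/min → bracket ≥ 30 mL/min.
Dose for this bracket: 800 mg.

800 mg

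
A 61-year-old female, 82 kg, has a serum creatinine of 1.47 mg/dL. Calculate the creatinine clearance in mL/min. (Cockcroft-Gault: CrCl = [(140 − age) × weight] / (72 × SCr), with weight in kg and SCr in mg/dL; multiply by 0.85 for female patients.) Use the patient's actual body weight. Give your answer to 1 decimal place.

52.0 mL/min

CrCl = (140 − 61) × 82 / (72 × 1.47) × 0.85 = 6478.0 / 105.84 × 0.85 ≈ 52.0 mL/min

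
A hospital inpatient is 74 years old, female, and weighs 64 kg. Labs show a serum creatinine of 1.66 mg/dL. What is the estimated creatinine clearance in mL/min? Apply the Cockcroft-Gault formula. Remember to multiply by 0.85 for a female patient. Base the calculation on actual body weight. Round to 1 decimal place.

CrCl = (140 − 74) × 64 / (72 × 1.66) × 0.85 = 4224.0 / 119.52 × 0.85 ≈ 30.0 mL/min

30.0 mL/min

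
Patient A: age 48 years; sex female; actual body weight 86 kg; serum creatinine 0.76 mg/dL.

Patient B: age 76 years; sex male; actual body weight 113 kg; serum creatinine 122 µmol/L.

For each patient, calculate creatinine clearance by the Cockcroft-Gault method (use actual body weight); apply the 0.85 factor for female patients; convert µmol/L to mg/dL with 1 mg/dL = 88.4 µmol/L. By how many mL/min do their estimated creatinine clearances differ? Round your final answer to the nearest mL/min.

50 mL/min

Patient A: CrCl = (140 − 48) × 86 / (72 × 0.76) × 0.85 = 7912.0 / 54.72 × 0.85 ≈ 122.9 mL/min
Patient B: SCr = 122 / 88.4 = 1.38 mg/dL
Patient B: CrCl = (140 − 76) × 113 / (72 × 1.38) = 7232.0 / 99.36 ≈ 72.8 mL/min
|122.9 − 72.8| = 50.1 mL/min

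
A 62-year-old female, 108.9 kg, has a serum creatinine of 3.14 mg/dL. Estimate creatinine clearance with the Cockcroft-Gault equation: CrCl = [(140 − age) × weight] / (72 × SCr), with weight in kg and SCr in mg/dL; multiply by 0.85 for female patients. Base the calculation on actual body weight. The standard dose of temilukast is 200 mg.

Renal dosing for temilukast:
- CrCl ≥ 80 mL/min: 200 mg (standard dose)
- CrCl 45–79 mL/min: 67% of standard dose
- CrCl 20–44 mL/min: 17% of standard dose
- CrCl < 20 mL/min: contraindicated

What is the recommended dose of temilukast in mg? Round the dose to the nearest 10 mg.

30 mg

CrCl = (140 − 62) × 108.9 / (72 × 3.14) × 0.85 = 8494.2 / 226.08 × 0.85 ≈ 31.9 mL/min
CrCl ≈ 32 mL/min → bracket 20–44 mL/min.
17% of 200 mg = 34 mg → 30 mg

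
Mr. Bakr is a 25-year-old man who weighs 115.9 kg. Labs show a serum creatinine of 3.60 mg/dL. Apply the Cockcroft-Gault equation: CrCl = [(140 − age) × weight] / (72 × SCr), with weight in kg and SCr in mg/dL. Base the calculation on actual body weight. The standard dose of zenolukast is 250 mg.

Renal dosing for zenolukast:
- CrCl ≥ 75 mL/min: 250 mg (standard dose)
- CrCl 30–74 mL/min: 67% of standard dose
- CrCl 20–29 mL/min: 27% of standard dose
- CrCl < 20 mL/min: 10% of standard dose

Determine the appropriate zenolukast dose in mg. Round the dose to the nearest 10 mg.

CrCl = (140 − 25) × 115.9 / (72 × 3.6) = 13328.5 / 259.20 ≈ 51.4 mL/min
CrCl ≈ 51 mL/min → bracket 30–74 mL/min.
67% of 250 mg = 167.5 mg → 170 mg

170 mg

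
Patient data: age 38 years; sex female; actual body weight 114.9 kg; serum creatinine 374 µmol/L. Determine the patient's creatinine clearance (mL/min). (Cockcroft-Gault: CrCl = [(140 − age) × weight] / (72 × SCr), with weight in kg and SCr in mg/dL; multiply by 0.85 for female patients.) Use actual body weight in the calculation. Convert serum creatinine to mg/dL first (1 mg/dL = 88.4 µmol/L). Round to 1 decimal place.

32.7 mL/min

SCr = 374 / 88.4 = 4.231 mg/dL
CrCl = (140 − 38) × 114.9 / (72 × 4.231) × 0.85 = 11719.8 / 304.63 × 0.85 ≈ 32.7 mL/min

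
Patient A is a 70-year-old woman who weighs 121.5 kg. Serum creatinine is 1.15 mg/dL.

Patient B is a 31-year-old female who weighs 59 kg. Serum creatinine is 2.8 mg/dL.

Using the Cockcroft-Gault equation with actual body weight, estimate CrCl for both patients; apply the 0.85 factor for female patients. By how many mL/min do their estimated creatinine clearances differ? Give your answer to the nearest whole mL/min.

Patient A: CrCl = (140 − 70) × 121.5 / (72 × 1.15) × 0.85 = 8505.0 / 82.80 × 0.85 ≈ 87.3 mL/min
Patient B: CrCl = (140 − 31) × 59 / (72 × 2.8) × 0.85 = 6431.0 / 201.60 × 0.85 ≈ 27.1 mL/min
|87.3 − 27.1| = 60.2 mL/min

60 mL/min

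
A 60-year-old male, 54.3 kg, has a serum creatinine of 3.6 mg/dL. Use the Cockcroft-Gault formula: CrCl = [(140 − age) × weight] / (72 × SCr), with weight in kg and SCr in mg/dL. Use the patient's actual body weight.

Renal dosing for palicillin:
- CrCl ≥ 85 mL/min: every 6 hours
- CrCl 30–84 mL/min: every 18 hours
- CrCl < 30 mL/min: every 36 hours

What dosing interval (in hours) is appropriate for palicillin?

CrCl = (140 − 60) × 54.3 / (72 × 3.6) = 4344.0 / 259.20 ≈ 16.8 mL/min
CrCl ≈ 17 mL/min → bracket < 30 mL/min → every 36 hours.

every 36 hours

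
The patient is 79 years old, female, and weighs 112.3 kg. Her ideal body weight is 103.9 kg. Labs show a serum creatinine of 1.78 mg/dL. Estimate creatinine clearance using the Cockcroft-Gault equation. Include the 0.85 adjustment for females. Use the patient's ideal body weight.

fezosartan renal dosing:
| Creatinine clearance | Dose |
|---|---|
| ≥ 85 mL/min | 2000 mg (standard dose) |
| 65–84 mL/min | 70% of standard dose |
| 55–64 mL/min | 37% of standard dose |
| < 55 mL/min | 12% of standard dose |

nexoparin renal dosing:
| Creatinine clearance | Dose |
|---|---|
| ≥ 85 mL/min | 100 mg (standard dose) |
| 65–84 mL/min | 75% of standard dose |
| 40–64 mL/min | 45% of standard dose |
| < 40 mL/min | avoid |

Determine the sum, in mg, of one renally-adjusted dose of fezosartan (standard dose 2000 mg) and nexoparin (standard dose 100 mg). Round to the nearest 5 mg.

CrCl = (140 − 79) × 103.9 / (72 × 1.78) × 0.85 = 6337.9 / 128.16 × 0.85 ≈ 42.0 mL/min
CrCl ≈ 42 mL/min.
fezosartan: < 55 mL/min → 12% of 2000 mg = 240 mg.
nexoparin: 40–64 mL/min → 45% of 100 mg = 45 mg.
Total = 240 + 45 = 285 mg.

285 mg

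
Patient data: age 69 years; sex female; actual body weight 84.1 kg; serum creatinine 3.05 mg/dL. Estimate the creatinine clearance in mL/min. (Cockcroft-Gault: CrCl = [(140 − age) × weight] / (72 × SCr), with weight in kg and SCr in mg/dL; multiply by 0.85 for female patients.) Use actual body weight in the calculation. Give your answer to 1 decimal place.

23.1 mL/min

CrCl = (140 − 69) × 84.1 / (72 × 3.05) × 0.85 = 5971.1 / 219.60 × 0.85 ≈ 23.1 mL/min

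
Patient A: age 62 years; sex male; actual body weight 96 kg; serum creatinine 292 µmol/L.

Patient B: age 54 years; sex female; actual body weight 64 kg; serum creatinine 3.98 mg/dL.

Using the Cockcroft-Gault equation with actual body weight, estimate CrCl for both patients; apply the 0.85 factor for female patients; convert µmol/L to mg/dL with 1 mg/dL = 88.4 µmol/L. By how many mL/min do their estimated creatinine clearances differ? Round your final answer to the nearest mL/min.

15 mL/min

Patient A: SCr = 292 / 88.4 = 3.303 mg/dL
Patient A: CrCl = (140 − 62) × 96 / (72 × 3.303) = 7488.0 / 237.82 ≈ 31.5 mL/min
Patient B: CrCl = (140 − 54) × 64 / (72 × 3.98) × 0.85 = 5504.0 / 286.56 × 0.85 ≈ 16.3 mL/min
|31.5 − 16.3| = 15.2 mL/min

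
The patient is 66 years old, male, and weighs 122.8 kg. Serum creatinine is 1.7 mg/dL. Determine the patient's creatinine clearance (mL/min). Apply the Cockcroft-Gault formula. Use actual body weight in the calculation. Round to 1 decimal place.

74.2 mL/min

CrCl = (140 − 66) × 122.8 / (72 × 1.7) = 9087.2 / 122.40 ≈ 74.2 mL/min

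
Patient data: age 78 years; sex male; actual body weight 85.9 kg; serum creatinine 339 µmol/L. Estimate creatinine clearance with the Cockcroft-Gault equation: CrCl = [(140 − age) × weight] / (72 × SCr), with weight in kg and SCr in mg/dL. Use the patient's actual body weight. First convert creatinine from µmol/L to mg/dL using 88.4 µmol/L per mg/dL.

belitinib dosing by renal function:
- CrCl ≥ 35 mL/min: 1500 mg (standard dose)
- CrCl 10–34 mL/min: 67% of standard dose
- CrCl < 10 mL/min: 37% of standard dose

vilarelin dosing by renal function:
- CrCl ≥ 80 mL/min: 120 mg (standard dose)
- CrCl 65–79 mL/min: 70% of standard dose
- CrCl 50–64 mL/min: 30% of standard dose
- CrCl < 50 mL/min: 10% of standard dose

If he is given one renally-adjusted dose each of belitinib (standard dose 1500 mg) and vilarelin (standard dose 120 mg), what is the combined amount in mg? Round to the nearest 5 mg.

SCr = 339 / 88.4 = 3.835 mg/dL
CrCl = (140 − 78) × 85.9 / (72 × 3.835) = 5325.8 / 276.12 ≈ 19.3 mL/min
CrCl ≈ 19 mL/min.
belitinib: 10–34 mL/min → 67% of 1500 mg = 1005 mg.
vilarelin: < 50 mL/min → 10% of 120 mg = 12 mg.
Total = 1005 + 12 = 1017 mg.

1015 mg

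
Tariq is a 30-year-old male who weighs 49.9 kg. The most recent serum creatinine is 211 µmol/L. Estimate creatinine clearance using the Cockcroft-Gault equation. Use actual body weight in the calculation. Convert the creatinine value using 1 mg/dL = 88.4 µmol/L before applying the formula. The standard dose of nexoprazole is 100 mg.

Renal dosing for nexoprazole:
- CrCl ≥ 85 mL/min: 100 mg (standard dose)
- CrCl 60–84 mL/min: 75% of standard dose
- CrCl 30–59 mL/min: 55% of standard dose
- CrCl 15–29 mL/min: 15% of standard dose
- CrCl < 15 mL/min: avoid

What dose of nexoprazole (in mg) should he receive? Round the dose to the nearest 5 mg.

SCr = 211 / 88.4 = 2.387 mg/dL
CrCl = (140 − 30) × 49.9 / (72 × 2.387) = 5489.0 / 171.86 ≈ 31.9 mL/min
CrCl ≈ 32 mL/min → bracket 30–59 mL/min.
55% of 100 mg = 55 mg

55 mg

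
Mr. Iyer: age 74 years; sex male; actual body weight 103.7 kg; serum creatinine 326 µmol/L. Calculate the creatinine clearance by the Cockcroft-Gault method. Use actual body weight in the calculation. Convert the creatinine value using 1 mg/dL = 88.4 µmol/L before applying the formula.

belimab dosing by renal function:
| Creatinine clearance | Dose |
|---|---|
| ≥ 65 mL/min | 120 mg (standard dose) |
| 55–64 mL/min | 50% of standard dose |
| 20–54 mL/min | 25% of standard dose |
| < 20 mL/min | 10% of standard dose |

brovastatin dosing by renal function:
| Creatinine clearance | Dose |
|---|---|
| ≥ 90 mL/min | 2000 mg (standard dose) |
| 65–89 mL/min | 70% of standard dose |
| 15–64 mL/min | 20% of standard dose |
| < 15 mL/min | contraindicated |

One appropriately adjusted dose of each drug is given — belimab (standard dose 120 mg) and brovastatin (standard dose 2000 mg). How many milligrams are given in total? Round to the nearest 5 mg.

SCr = 326 / 88.4 = 3.688 mg/dL
CrCl = (140 − 74) × 103.7 / (72 × 3.688) = 6844.2 / 265.54 ≈ 25.8 mL/min
CrCl ≈ 26 mL/min.
belimab: 20–54 mL/min → 25% of 120 mg = 30 mg.
brovastatin: 15–64 mL/min → 20% of 2000 mg = 400 mg.
Total = 30 + 400 = 430 mg.

430 mg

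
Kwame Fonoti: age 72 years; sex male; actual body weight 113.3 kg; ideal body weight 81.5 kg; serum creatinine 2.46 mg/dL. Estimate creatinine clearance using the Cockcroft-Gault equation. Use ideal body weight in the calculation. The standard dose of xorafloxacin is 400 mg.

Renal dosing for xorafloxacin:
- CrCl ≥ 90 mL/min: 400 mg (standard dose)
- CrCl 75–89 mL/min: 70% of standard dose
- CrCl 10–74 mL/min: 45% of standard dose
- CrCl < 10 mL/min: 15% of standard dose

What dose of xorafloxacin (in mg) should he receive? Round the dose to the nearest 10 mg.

180 mg

CrCl = (140 − 72) × 81.5 / (72 × 2.46) = 5542.0 / 177.12 ≈ 31.3 mL/min
CrCl ≈ 31 mL/min → bracket 10–74 mL/min.
45% of 400 mg = 180 mg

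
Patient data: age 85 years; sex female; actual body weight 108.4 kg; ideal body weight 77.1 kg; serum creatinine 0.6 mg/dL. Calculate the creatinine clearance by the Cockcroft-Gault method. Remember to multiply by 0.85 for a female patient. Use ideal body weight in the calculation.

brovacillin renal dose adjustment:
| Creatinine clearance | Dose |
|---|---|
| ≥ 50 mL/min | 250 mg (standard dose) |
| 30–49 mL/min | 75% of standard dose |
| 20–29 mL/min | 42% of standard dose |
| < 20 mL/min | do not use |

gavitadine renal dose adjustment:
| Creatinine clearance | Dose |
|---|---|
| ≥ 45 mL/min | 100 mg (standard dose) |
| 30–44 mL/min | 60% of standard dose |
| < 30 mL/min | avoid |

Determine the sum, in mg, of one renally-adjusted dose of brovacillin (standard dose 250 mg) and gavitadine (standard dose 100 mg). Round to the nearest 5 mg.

CrCl = (140 − 85) × 77.1 / (72 × 0.6) × 0.85 = 4240.5 / 43.20 × 0.85 ≈ 83.4 mL/min
CrCl ≈ 83 mL/min.
brovacillin: ≥ 50 mL/min → 100% of 250 mg = 250 mg.
gavitadine: ≥ 45 mL/min → 100% of 100 mg = 100 mg.
Total = 250 + 100 = 350 mg.

350 mg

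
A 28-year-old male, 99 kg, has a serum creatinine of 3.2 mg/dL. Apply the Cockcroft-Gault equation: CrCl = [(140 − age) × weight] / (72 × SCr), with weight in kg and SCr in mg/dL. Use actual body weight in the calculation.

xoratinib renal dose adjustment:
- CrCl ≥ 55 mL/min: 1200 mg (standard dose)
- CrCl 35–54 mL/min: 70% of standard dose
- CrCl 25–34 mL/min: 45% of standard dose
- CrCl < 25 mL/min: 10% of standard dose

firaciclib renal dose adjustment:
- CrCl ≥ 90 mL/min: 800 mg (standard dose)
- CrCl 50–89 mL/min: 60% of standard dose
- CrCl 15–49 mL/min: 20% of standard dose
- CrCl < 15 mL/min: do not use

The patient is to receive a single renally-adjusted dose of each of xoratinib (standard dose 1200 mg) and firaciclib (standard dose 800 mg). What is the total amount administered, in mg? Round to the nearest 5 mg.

CrCl = (140 − 28) × 99 / (72 × 3.2) = 11088.0 / 230.40 ≈ 48.1 mL/min
CrCl ≈ 48 mL/min.
xoratinib: 35–54 mL/min → 70% of 1200 mg = 840 mg.
firaciclib: 15–49 mL/min → 20% of 800 mg = 160 mg.
Total = 840 + 160 = 1000 mg.

1000 mg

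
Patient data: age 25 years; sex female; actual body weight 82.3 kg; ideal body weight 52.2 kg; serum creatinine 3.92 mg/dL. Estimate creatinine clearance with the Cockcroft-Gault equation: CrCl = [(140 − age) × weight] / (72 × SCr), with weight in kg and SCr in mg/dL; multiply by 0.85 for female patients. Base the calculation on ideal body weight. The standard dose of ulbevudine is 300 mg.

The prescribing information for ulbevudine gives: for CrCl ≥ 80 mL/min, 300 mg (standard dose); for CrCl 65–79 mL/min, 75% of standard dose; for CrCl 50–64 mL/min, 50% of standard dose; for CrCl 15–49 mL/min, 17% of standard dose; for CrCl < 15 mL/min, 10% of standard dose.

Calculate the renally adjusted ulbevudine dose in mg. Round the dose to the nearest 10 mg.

50 mg

CrCl = (140 − 25) × 52.2 / (72 × 3.92) × 0.85 = 6003.0 / 282.24 × 0.85 ≈ 18.1 mL/min
CrCl ≈ 18 mL/min → bracket 15–49 mL/min.
17% of 300 mg = 51 mg → 50 mg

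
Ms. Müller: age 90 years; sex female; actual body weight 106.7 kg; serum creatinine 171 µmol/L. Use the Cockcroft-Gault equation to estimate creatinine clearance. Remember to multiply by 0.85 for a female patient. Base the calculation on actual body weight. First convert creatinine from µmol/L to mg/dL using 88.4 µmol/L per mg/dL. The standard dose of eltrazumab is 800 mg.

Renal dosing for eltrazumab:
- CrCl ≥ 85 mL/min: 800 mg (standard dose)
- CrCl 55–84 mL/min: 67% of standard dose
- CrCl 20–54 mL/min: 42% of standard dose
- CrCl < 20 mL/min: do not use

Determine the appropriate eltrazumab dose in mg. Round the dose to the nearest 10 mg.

340 mg

SCr = 171 / 88.4 = 1.934 mg/dL
CrCl = (140 − 90) × 106.7 / (72 × 1.934) × 0.85 = 5335.0 / 139.25 × 0.85 ≈ 32.6 mL/min
CrCl ≈ 33 mL/min → bracket 20–54 mL/min.
42% of 800 mg = 336 mg → 340 mg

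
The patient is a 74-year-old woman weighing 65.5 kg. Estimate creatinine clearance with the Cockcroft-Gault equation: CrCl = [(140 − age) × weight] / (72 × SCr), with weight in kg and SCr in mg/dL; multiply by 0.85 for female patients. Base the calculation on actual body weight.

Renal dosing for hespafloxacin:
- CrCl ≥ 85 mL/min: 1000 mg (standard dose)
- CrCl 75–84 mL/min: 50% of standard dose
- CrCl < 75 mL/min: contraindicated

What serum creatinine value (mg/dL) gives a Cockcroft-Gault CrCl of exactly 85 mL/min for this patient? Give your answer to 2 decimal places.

0.60 mg/dL

Standard dose requires CrCl ≥ 85 mL/min.
Set (140 − 74) × 65.5 × 0.85 / (72 × SCr) = 85
SCr = (140 − 74) × 65.5 × 0.85 / (72 × 85) = 0.600 mg/dL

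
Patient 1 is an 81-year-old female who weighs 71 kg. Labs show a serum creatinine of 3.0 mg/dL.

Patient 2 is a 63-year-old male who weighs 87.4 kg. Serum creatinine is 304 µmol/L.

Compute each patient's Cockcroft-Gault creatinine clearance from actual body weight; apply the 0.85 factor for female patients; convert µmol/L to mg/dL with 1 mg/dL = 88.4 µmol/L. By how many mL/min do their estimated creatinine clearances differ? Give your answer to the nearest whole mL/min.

Patient 1: CrCl = (140 − 81) × 71 / (72 × 3) × 0.85 = 4189.0 / 216.00 × 0.85 ≈ 16.5 mL/min
Patient 2: SCr = 304 / 88.4 = 3.439 mg/dL
Patient 2: CrCl = (140 − 63) × 87.4 / (72 × 3.439) = 6729.8 / 247.61 ≈ 27.2 mL/min
|16.5 − 27.2| = 10.7 mL/min

11 mL/min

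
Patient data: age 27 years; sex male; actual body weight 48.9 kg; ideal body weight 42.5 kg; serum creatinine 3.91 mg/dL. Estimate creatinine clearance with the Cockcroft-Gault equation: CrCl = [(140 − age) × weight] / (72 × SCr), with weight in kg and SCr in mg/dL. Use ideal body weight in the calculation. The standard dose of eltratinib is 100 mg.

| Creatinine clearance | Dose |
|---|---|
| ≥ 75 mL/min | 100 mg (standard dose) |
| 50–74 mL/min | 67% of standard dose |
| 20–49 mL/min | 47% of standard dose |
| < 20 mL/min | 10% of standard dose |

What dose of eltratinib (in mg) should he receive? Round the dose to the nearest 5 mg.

10 mg

CrCl = (140 − 27) × 42.5 / (72 × 3.91) = 4802.5 / 281.52 ≈ 17.1 mL/min
CrCl ≈ 17 mL/min → bracket < 20 mL/min.
10% of 100 mg = 10 mg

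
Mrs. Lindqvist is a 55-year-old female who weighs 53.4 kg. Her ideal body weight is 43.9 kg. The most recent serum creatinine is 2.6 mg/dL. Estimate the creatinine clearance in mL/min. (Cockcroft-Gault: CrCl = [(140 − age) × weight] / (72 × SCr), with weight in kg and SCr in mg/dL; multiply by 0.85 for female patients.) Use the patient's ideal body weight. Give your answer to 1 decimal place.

CrCl = (140 − 55) × 43.9 / (72 × 2.6) × 0.85 = 3731.5 / 187.20 × 0.85 ≈ 16.9 mL/min

16.9 mL/min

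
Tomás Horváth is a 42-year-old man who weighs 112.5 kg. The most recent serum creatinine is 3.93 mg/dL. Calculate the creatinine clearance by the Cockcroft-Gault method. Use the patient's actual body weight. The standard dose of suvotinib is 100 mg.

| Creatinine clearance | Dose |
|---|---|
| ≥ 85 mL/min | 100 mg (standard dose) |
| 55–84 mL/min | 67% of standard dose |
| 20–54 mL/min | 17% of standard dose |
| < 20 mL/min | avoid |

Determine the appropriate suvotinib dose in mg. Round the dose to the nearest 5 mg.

15 mg

CrCl = (140 − 42) × 112.5 / (72 × 3.93) = 11025.0 / 282.96 ≈ 39.0 mL/min
CrCl ≈ 39 mL/min → bracket 20–54 mL/min.
17% of 100 mg = 17 mg → 15 mg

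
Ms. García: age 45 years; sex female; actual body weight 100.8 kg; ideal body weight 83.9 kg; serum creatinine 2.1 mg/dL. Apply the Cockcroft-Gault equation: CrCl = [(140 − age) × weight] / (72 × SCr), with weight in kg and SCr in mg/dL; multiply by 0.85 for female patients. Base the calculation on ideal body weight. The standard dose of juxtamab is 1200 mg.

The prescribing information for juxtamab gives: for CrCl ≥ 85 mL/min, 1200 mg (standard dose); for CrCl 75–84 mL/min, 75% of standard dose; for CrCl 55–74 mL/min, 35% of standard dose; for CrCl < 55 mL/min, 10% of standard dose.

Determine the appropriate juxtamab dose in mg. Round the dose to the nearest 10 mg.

120 mg

CrCl = (140 − 45) × 83.9 / (72 × 2.1) × 0.85 = 7970.5 / 151.20 × 0.85 ≈ 44.8 mL/min
CrCl ≈ 45 mL/min → bracket < 55 mL/min.
10% of 1200 mg = 120 mg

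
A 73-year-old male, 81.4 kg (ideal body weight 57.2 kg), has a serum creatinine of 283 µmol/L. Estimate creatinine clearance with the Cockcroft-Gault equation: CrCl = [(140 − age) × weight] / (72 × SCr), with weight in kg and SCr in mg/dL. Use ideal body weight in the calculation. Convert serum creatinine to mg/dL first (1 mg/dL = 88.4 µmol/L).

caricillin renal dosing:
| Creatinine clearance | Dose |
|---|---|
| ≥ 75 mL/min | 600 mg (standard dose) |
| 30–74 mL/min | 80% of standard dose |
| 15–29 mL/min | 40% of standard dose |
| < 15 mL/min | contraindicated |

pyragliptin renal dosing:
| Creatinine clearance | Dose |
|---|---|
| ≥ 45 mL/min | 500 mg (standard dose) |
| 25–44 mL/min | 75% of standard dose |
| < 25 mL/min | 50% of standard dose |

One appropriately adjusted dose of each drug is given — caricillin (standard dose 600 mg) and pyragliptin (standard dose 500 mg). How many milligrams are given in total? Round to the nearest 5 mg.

490 mg

SCr = 283 / 88.4 = 3.201 mg/dL
CrCl = (140 − 73) × 57.2 / (72 × 3.201) = 3832.4 / 230.47 ≈ 16.6 mL/min
CrCl ≈ 17 mL/min.
caricillin: 15–29 mL/min → 40% of 600 mg = 240 mg.
pyragliptin: < 25 mL/min → 50% of 500 mg = 250 mg.
Total = 240 + 250 = 490 mg.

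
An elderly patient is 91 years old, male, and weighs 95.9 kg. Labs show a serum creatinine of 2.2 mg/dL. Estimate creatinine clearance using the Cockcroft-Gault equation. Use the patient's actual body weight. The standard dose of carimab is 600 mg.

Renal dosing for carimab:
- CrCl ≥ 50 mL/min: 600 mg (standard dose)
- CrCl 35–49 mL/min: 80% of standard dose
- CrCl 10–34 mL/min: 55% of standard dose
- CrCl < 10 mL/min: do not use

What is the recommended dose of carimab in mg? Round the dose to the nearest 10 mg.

CrCl = (140 − 91) × 95.9 / (72 × 2.2) = 4699.1 / 158.40 ≈ 29.7 mL/min
CrCl ≈ 30 mL/min → bracket 10–34 mL/min.
55% of 600 mg = 330 mg

330 mg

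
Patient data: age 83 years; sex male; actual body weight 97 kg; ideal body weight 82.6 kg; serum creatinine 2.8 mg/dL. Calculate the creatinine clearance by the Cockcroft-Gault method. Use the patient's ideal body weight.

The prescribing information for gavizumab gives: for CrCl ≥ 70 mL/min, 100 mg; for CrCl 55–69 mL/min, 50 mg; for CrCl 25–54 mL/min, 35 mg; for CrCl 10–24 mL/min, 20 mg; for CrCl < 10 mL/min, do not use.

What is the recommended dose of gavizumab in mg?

CrCl = (140 − 83) × 82.6 / (72 × 2.8) = 4708.2 / 201.60 ≈ 23.4 mL/min
CrCl ≈ 23 mL/min → bracket 10–24 mL/min.
Dose for this bracket: 20 mg.

20 mg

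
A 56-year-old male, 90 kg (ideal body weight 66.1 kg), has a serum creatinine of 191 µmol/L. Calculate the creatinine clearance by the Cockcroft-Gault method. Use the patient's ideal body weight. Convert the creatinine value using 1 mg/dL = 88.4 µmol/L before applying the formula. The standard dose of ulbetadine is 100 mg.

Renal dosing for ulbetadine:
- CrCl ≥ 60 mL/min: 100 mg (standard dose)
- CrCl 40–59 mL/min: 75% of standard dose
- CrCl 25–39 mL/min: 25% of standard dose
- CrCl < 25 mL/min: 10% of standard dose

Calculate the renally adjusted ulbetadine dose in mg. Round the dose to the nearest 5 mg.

SCr = 191 / 88.4 = 2.161 mg/dL
CrCl = (140 − 56) × 66.1 / (72 × 2.161) = 5552.4 / 155.59 ≈ 35.7 mL/min
CrCl ≈ 36 mL/min → bracket 25–39 mL/min.
25% of 100 mg = 25 mg

25 mg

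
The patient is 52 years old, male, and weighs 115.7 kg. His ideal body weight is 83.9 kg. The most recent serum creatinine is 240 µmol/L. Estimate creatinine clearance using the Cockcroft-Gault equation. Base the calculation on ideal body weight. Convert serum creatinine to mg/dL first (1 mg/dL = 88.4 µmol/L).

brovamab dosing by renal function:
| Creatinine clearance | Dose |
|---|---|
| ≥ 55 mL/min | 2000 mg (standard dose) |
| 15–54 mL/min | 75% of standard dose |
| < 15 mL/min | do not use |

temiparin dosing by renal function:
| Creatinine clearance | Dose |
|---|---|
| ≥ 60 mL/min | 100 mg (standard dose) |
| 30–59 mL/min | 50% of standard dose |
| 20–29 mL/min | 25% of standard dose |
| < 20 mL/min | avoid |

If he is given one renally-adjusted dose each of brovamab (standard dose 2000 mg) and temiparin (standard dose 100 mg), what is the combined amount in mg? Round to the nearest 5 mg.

SCr = 240 / 88.4 = 2.715 mg/dL
CrCl = (140 − 52) × 83.9 / (72 × 2.715) = 7383.2 / 195.48 ≈ 37.8 mL/min
CrCl ≈ 38 mL/min.
brovamab: 15–54 mL/min → 75% of 2000 mg = 1500 mg.
temiparin: 30–59 mL/min → 50% of 100 mg = 50 mg.
Total = 1500 + 50 = 1550 mg.

1550 mg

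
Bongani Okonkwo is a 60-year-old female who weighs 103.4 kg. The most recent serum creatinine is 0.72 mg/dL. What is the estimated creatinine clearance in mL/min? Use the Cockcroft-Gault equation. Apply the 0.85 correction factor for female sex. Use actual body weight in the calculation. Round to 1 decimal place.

CrCl = (140 − 60) × 103.4 / (72 × 0.72) × 0.85 = 8272.0 / 51.84 × 0.85 ≈ 135.6 mL/min

135.6 mL/min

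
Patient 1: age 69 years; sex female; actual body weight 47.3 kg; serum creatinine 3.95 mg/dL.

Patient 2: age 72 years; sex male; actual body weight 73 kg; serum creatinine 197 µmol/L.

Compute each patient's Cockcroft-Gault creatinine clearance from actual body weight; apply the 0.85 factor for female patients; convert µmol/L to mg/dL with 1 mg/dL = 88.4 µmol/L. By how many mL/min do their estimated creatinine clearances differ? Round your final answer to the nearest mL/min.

21 mL/min

Patient 1: CrCl = (140 − 69) × 47.3 / (72 × 3.95) × 0.85 = 3358.3 / 284.40 × 0.85 ≈ 10.0 mL/min
Patient 2: SCr = 197 / 88.4 = 2.229 mg/dL
Patient 2: CrCl = (140 − 72) × 73 / (72 × 2.229) = 4964.0 / 160.49 ≈ 30.9 mL/min
|10.0 − 30.9| = 20.9 mL/min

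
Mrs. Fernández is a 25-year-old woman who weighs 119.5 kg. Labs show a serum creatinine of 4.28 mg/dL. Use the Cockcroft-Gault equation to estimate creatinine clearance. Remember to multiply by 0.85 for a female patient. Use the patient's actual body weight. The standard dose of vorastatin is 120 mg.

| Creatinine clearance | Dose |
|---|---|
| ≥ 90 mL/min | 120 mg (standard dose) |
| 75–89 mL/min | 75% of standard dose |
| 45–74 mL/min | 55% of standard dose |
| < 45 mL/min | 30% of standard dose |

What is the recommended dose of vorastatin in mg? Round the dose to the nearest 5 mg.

35 mg

CrCl = (140 − 25) × 119.5 / (72 × 4.28) × 0.85 = 13742.5 / 308.16 × 0.85 ≈ 37.9 mL/min
CrCl ≈ 38 mL/min → bracket < 45 mL/min.
30% of 120 mg = 36 mg → 35 mg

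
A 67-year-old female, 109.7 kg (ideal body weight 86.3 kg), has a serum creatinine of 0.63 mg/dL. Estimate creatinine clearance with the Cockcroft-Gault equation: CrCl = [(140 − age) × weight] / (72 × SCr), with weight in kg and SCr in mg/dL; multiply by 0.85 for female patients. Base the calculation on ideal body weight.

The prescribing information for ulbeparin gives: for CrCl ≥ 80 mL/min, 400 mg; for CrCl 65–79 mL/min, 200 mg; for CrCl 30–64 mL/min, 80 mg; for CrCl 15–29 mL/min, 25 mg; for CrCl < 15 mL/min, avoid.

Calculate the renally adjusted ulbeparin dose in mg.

400 mg

CrCl = (140 − 67) × 86.3 / (72 × 0.63) × 0.85 = 6299.9 / 45.36 × 0.85 ≈ 118.1 mL/min
CrCl ≈ 118 mL/min → bracket ≥ 80 mL/min.
Dose for this bracket: 400 mg.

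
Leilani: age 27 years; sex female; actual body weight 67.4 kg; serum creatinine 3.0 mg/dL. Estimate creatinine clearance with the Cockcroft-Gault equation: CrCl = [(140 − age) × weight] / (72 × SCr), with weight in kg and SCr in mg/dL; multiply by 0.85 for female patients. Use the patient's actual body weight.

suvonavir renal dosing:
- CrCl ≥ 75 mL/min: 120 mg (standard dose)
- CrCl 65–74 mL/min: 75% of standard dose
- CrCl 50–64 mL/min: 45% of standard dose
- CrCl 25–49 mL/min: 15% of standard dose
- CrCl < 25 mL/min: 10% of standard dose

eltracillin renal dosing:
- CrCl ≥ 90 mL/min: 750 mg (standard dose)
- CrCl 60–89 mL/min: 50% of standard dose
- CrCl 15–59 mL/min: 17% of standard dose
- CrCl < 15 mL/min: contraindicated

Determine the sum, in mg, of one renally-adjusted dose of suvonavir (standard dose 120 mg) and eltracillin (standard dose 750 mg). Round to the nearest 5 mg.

145 mg

CrCl = (140 − 27) × 67.4 / (72 × 3) × 0.85 = 7616.2 / 216.00 × 0.85 ≈ 30.0 mL/min
CrCl ≈ 30 mL/min.
suvonavir: 25–49 mL/min → 15% of 120 mg = 18 mg.
eltracillin: 15–59 mL/min → 17% of 750 mg = 127.5 mg.
Total = 18 + 127.5 = 145.5 mg.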